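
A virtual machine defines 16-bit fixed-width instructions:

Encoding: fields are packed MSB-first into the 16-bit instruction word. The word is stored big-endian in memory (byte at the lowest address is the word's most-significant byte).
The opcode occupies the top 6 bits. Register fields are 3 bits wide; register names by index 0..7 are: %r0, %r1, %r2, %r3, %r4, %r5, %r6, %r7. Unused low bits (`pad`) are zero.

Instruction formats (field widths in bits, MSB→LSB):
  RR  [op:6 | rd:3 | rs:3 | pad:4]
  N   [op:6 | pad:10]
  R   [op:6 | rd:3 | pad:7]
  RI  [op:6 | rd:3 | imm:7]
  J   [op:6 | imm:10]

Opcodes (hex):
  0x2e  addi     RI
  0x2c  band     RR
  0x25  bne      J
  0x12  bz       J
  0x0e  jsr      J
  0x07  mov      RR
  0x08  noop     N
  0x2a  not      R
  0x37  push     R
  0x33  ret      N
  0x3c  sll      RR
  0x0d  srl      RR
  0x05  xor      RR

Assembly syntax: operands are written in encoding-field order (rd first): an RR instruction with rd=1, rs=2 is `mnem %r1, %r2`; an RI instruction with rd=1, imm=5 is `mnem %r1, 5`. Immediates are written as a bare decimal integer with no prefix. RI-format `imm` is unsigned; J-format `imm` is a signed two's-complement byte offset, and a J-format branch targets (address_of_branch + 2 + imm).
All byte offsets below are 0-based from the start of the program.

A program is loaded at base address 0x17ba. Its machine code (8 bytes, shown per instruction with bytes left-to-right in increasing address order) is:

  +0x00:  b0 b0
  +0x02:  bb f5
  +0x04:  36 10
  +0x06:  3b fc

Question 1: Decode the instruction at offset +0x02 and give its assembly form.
addi %r7, 117

+0x02: bb f5 ⇒ word 0xbbf5 (big)
  op=0xbbf5>>10=0x2e ⇒ addi (RI)
  rd: (w>>7)&0x7=0x7 → %r7
  imm: (w>>0)&0x7f=0x75 → 117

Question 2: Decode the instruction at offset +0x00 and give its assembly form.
off 0x00: read b0 b0 as big → 0xb0b0
  opcode bits[15:10]=0x2c: band/RR
  [9:7] rd=1 = %r1
  [6:4] rs=3 = %r3

band %r1, %r3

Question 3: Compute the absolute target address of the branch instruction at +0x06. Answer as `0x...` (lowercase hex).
0x17be

+0x06: 3b fc ⇒ word 0x3bfc (big)
  op=0x3bfc>>10=0xe ⇒ jsr (J)
  imm: (w>>0)&0x3ff=0x3fc (s10→-4) → -4
  target = base 0x17ba + off 0x06 + 2 + imm -4 = 0x17be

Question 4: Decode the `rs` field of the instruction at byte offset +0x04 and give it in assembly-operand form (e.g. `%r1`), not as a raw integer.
off 0x04: read 36 10 as big → 0x3610
  op=0x3610>>10=0xd ⇒ srl (RR)
  rd: (w>>7)&0x7=0x4 → %r4
  rs: (w>>4)&0x7=0x1 → %r1

%r1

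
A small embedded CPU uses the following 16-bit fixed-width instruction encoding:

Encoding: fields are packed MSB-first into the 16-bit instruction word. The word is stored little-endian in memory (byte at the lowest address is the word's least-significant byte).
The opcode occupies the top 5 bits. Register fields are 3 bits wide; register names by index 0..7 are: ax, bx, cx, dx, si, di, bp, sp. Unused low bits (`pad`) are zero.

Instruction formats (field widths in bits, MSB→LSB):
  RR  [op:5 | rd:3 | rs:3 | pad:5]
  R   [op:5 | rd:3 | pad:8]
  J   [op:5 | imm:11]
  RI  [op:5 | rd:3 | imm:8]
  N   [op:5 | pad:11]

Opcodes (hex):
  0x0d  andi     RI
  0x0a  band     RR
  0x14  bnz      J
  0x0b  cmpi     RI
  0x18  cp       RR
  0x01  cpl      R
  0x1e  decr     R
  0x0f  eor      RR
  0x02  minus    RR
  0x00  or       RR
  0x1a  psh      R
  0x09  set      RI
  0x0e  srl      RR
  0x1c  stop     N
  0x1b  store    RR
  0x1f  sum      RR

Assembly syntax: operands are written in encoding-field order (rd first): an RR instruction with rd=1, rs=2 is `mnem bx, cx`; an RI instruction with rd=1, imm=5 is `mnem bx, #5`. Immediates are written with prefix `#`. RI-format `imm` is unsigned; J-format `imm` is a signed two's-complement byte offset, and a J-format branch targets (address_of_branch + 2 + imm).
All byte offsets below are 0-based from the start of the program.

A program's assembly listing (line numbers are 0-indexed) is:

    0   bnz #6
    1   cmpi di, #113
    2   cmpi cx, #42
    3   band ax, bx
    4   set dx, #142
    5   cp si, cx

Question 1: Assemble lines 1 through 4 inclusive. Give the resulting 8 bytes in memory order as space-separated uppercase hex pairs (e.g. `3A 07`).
71 5D 2A 5A 20 50 8E 4B

line 1 (cmpi): pack op=0xb:5|rd=5:3|imm=113:8 = 0x5d71; little→ 71 5d
line 2 (cmpi): pack op=0xb:5|rd=2:3|imm=42:8 = 0x5a2a; little→ 2a 5a
line 3 (band): pack op=0xa:5|rd=0:3|rs=1:3|pad=0:5 = 0x5020; little→ 20 50
line 4 (set): pack op=0x9:5|rd=3:3|imm=142:8 = 0x4b8e; little→ 8e 4b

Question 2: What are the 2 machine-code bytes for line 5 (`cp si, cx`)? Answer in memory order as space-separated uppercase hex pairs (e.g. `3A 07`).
40 C4

line 5 (cp): pack op=0x18:5|rd=4:3|rs=2:3|pad=0:5 = 0xc440; little→ 40 c4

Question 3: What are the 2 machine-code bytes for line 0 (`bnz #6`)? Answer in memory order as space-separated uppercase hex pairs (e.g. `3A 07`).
line 0 (bnz): pack op=0x14:5|imm=6:11 = 0xa006; little→ 06 a0

06 A0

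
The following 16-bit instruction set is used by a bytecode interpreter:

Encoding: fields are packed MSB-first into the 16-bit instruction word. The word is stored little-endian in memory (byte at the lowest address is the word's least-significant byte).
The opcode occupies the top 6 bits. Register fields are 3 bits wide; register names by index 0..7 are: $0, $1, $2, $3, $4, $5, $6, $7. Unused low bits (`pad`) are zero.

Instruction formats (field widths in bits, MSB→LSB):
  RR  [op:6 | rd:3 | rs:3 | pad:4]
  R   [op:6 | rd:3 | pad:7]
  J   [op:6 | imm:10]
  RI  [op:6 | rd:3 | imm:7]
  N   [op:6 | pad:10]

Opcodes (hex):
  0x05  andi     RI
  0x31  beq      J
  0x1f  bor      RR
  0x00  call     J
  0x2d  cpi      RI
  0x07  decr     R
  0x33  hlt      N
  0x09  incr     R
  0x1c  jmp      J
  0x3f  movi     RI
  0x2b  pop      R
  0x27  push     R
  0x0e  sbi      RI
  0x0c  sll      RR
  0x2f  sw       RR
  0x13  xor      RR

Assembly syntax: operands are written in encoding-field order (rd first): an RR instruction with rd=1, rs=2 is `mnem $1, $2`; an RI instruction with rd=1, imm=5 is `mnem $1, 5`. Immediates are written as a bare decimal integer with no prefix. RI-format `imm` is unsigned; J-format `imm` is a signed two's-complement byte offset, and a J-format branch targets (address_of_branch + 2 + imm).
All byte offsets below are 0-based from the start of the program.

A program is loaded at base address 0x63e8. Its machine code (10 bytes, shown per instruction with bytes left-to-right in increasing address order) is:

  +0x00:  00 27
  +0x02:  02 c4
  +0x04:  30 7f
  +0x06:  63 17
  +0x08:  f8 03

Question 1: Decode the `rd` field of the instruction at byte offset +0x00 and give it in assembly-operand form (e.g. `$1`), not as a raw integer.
off 0x00: read 00 27 as little → 0x2700
  op=0x2700>>10=0x9 ⇒ incr (R)
  rd: (w>>7)&0x7=0x6 → $6

$6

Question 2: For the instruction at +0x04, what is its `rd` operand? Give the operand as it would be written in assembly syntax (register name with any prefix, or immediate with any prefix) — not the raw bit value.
@+04  little-endian(30 7f) = 0x7f30
  top 6b → 0x1f → bor [RR]
  [9:7] rd=6 = $6
  [6:4] rs=3 = $3

$6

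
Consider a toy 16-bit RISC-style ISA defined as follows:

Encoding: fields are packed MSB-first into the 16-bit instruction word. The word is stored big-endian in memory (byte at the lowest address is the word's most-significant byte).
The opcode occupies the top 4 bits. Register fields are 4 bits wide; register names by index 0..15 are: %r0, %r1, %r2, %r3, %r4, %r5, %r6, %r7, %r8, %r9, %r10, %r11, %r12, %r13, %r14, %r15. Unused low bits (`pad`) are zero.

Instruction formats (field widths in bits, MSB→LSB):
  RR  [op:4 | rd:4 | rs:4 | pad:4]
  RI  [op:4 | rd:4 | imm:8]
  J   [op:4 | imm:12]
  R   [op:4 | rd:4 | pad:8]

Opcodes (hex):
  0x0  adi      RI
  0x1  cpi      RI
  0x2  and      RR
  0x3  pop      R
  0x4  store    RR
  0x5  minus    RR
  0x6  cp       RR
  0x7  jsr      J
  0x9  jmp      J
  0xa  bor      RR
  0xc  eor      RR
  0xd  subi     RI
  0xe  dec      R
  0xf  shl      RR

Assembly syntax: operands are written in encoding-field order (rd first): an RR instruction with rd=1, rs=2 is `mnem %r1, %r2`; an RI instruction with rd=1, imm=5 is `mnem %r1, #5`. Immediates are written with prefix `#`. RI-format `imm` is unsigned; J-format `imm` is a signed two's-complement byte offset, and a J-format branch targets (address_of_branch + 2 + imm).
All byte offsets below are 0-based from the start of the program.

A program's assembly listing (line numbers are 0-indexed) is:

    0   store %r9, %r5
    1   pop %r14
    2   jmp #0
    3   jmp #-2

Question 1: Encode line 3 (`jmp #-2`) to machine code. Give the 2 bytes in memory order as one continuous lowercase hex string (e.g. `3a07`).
9ffe

L3: jmp op=0x9:4|imm=-2:12 ⇒ 0x9ffe ⇒ big 9f fe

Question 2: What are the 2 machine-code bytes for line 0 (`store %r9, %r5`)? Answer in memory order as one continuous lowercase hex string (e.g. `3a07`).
L0: store op=0x4:4|rd=9:4|rs=5:4|pad=0:4 ⇒ 0x4950 ⇒ big 49 50

4950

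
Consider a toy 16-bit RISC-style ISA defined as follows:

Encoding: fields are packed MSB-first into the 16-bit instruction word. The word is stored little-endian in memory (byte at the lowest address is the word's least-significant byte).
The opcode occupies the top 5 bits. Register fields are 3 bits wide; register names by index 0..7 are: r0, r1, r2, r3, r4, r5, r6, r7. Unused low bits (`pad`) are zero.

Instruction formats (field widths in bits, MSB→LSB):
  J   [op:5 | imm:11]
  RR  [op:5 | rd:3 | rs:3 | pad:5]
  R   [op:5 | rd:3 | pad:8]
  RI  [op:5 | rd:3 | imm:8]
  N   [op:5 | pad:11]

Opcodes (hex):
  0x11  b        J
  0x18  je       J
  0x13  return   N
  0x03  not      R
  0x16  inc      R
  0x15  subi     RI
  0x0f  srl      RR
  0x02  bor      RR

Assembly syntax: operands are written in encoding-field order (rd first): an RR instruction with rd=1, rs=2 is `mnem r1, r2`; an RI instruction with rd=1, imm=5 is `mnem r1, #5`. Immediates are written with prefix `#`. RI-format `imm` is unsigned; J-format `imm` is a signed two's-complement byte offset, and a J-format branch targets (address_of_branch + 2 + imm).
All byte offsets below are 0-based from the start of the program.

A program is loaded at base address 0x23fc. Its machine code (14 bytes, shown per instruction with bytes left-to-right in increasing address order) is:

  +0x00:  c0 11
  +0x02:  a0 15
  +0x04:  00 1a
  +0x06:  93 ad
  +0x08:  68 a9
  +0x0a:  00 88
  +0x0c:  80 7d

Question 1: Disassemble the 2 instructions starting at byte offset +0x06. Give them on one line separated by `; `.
subi r5, #147; subi r1, #104

[06] 93 ad → 0xad93
  top 5b → 0x15 → subi [RI]
  [10:8] rd=5 = r5
  [7:0] imm=147 = #147
[08] 68 a9 → 0xa968
  top 5b → 0x15 → subi [RI]
  [10:8] rd=1 = r1
  [7:0] imm=104 = #104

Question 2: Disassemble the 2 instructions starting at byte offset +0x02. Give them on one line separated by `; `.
bor r5, r5; not r2

[02] a0 15 → 0x15a0
  top 5b → 0x2 → bor [RR]
  rd@[10:8]=0x5 ⇒ r5
  rs@[7:5]=0x5 ⇒ r5
[04] 00 1a → 0x1a00
  top 5b → 0x3 → not [R]
  rd@[10:8]=0x2 ⇒ r2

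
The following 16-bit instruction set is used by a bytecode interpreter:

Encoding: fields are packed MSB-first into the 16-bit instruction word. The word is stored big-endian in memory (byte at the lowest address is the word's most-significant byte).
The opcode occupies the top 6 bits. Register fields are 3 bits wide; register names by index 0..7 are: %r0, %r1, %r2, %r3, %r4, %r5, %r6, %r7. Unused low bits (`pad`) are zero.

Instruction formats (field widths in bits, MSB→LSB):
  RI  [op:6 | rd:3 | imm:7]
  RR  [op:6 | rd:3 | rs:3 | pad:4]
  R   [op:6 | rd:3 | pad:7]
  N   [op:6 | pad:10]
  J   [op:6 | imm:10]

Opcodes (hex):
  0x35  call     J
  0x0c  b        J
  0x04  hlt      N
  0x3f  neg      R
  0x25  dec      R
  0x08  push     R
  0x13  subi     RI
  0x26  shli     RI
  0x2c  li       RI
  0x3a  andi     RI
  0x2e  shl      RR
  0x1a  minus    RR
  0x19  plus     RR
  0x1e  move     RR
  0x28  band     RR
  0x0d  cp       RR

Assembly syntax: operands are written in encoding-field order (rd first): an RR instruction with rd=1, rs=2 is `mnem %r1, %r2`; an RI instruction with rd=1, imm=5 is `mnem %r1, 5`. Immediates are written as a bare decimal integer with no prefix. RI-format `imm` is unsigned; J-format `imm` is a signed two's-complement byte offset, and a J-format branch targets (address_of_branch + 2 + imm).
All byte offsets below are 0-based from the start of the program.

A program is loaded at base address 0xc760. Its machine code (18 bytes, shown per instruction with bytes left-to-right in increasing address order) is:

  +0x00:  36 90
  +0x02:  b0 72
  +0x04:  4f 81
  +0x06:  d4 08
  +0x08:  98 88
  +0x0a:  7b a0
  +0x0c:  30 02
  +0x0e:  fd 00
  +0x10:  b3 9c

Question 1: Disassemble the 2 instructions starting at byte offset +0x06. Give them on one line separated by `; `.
call 8; shli %r1, 8

+0x06: d4 08 ⇒ word 0xd408 (big)
  op=0xd408>>10=0x35 ⇒ call (J)
  imm: (w>>0)&0x3ff=0x8 → 8
+0x08: 98 88 ⇒ word 0x9888 (big)
  op=0x9888>>10=0x26 ⇒ shli (RI)
  rd: (w>>7)&0x7=0x1 → %r1
  imm: (w>>0)&0x7f=0x8 → 8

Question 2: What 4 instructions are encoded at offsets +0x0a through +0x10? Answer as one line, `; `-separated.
move %r7, %r2; b 2; neg %r2; li %r7, 28

+0x0a: 7b a0 ⇒ word 0x7ba0 (big)
  op=0x7ba0>>10=0x1e ⇒ move (RR)
  rd@[9:7]=0x7 ⇒ %r7
  rs@[6:4]=0x2 ⇒ %r2
+0x0c: 30 02 ⇒ word 0x3002 (big)
  op=0x3002>>10=0xc ⇒ b (J)
  imm@[9:0]=0x2 ⇒ 2
+0x0e: fd 00 ⇒ word 0xfd00 (big)
  op=0xfd00>>10=0x3f ⇒ neg (R)
  rd@[9:7]=0x2 ⇒ %r2
+0x10: b3 9c ⇒ word 0xb39c (big)
  op=0xb39c>>10=0x2c ⇒ li (RI)
  rd@[9:7]=0x7 ⇒ %r7
  imm@[6:0]=0x1c ⇒ 28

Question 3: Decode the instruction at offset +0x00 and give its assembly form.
cp %r5, %r1

@+00  big-endian(36 90) = 0x3690
  opcode bits[15:10]=0xd: cp/RR
  rd@[9:7]=0x5 ⇒ %r5
  rs@[6:4]=0x1 ⇒ %r1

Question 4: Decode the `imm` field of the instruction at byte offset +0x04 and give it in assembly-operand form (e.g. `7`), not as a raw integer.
1

+0x04: 4f 81 ⇒ word 0x4f81 (big)
  top 6b → 0x13 → subi [RI]
  [9:7] rd=7 = %r7
  [6:0] imm=1 = 1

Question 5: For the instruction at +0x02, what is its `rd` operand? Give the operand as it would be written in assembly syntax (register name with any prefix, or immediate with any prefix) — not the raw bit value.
off 0x02: read b0 72 as big → 0xb072
  opcode bits[15:10]=0x2c: li/RI
  rd@[9:7]=0x0 ⇒ %r0
  imm@[6:0]=0x72 ⇒ 114

%r0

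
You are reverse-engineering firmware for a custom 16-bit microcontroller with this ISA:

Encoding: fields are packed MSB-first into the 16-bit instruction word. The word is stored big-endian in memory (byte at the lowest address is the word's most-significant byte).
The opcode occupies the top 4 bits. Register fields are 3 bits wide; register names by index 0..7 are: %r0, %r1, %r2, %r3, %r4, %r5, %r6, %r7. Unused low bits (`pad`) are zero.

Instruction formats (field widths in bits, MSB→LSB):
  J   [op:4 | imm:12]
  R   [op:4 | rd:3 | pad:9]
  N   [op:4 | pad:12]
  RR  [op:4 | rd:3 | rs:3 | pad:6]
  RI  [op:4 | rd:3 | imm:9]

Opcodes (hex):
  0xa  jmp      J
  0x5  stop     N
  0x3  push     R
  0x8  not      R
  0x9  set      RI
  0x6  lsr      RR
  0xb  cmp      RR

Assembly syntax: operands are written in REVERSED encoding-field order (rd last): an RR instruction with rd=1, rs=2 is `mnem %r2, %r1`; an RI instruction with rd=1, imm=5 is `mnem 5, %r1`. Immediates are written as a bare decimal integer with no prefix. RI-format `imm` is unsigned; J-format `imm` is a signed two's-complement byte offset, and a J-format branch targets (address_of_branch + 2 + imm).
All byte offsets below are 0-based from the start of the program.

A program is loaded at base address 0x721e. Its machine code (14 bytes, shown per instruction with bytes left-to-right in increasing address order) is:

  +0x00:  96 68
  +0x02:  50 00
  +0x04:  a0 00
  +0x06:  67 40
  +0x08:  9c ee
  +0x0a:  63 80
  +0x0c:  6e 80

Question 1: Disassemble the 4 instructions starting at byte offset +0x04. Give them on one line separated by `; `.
jmp 0; lsr %r5, %r3; set 238, %r6; lsr %r6, %r1

@+04  big-endian(a0 00) = 0xa000
  top 4b → 0xa → jmp [J]
  imm@[11:0]=0x0 ⇒ 0
@+06  big-endian(67 40) = 0x6740
  top 4b → 0x6 → lsr [RR]
  rd@[11:9]=0x3 ⇒ %r3
  rs@[8:6]=0x5 ⇒ %r5
@+08  big-endian(9c ee) = 0x9cee
  top 4b → 0x9 → set [RI]
  rd@[11:9]=0x6 ⇒ %r6
  imm@[8:0]=0xee ⇒ 238
@+0a  big-endian(63 80) = 0x6380
  top 4b → 0x6 → lsr [RR]
  rd@[11:9]=0x1 ⇒ %r1
  rs@[8:6]=0x6 ⇒ %r6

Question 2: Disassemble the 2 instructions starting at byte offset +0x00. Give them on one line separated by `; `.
+0x00: 96 68 ⇒ word 0x9668 (big)
  opcode bits[15:12]=0x9: set/RI
  rd@[11:9]=0x3 ⇒ %r3
  imm@[8:0]=0x68 ⇒ 104
+0x02: 50 00 ⇒ word 0x5000 (big)
  opcode bits[15:12]=0x5: stop/N

set 104, %r3; stop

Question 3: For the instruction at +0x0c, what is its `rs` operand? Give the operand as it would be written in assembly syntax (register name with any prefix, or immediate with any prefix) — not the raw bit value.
%r2

@+0c  big-endian(6e 80) = 0x6e80
  top 4b → 0x6 → lsr [RR]
  [11:9] rd=7 = %r7
  [8:6] rs=2 = %r2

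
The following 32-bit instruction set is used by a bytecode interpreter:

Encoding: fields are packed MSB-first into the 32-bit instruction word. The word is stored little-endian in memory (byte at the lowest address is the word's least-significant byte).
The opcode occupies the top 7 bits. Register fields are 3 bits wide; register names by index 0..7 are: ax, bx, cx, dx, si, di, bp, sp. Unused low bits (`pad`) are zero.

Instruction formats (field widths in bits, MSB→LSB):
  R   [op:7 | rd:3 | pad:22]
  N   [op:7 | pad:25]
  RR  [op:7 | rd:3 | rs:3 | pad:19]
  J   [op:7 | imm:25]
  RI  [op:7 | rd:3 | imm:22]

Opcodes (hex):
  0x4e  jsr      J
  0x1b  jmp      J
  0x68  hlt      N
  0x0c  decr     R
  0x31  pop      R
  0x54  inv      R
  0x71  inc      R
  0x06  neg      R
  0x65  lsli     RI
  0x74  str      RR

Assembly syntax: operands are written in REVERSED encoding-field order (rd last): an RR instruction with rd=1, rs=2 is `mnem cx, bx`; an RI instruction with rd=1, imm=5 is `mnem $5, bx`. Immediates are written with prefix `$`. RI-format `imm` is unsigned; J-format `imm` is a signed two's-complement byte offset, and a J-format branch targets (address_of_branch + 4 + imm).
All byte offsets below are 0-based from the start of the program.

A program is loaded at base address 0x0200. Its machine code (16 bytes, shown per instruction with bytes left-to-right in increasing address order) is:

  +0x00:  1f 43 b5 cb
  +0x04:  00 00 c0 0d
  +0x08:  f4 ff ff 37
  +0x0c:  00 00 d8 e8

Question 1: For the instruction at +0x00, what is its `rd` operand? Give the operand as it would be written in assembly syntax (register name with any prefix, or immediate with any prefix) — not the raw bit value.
+0x00: 1f 43 b5 cb ⇒ word 0xcbb5431f (little)
  top 7b → 0x65 → lsli [RI]
  rd@[24:22]=0x6 ⇒ bp
  imm@[21:0]=0x35431f ⇒ $3490591

bp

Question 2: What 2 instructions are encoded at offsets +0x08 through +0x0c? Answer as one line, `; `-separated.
jmp $-12; str dx, dx

[08] f4 ff ff 37 → 0x37fffff4
  op=0x37fffff4>>25=0x1b ⇒ jmp (J)
  imm@[24:0]=0x1fffff4 (s25→-12) ⇒ $-12
[0c] 00 00 d8 e8 → 0xe8d80000
  op=0xe8d80000>>25=0x74 ⇒ str (RR)
  rd@[24:22]=0x3 ⇒ dx
  rs@[21:19]=0x3 ⇒ dx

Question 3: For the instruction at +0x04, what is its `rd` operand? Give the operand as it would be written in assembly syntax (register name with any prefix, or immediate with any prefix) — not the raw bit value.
sp

[04] 00 00 c0 0d → 0x0dc00000
  op=0x0dc00000>>25=0x6 ⇒ neg (R)
  [24:22] rd=7 = sp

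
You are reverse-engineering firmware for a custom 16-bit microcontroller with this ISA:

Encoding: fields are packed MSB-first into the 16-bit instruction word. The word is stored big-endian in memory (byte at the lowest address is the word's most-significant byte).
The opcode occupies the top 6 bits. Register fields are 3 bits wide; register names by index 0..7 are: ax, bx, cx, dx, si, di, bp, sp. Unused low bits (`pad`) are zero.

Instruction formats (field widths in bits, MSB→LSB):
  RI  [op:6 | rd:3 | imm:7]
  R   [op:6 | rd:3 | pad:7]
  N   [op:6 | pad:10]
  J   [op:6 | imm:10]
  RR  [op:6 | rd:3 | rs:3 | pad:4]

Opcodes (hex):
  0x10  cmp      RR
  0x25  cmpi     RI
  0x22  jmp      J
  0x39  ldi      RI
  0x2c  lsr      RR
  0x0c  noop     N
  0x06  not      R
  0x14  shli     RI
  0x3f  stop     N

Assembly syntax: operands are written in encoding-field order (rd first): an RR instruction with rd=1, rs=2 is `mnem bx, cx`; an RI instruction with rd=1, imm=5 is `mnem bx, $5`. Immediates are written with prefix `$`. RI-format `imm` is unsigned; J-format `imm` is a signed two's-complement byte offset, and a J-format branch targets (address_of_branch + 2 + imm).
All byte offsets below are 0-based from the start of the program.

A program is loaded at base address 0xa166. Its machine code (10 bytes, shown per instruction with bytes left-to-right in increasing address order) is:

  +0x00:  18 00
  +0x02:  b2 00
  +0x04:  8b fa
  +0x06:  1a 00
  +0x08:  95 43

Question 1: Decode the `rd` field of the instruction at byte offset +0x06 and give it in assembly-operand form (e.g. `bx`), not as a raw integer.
[06] 1a 00 → 0x1a00
  top 6b → 0x6 → not [R]
  rd: (w>>7)&0x7=0x4 → si

si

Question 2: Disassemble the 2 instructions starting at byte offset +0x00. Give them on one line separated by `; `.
[00] 18 00 → 0x1800
  opcode bits[15:10]=0x6: not/R
  rd: (w>>7)&0x7=0x0 → ax
[02] b2 00 → 0xb200
  opcode bits[15:10]=0x2c: lsr/RR
  rd: (w>>7)&0x7=0x4 → si
  rs: (w>>4)&0x7=0x0 → ax

not ax; lsr si, ax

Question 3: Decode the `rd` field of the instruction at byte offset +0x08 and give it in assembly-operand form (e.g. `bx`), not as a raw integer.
@+08  big-endian(95 43) = 0x9543
  top 6b → 0x25 → cmpi [RI]
  rd@[9:7]=0x2 ⇒ cx
  imm@[6:0]=0x43 ⇒ $67

cx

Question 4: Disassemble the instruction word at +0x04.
@+04  big-endian(8b fa) = 0x8bfa
  top 6b → 0x22 → jmp [J]
  imm: (w>>0)&0x3ff=0x3fa (s10→-6) → $-6

jmp $-6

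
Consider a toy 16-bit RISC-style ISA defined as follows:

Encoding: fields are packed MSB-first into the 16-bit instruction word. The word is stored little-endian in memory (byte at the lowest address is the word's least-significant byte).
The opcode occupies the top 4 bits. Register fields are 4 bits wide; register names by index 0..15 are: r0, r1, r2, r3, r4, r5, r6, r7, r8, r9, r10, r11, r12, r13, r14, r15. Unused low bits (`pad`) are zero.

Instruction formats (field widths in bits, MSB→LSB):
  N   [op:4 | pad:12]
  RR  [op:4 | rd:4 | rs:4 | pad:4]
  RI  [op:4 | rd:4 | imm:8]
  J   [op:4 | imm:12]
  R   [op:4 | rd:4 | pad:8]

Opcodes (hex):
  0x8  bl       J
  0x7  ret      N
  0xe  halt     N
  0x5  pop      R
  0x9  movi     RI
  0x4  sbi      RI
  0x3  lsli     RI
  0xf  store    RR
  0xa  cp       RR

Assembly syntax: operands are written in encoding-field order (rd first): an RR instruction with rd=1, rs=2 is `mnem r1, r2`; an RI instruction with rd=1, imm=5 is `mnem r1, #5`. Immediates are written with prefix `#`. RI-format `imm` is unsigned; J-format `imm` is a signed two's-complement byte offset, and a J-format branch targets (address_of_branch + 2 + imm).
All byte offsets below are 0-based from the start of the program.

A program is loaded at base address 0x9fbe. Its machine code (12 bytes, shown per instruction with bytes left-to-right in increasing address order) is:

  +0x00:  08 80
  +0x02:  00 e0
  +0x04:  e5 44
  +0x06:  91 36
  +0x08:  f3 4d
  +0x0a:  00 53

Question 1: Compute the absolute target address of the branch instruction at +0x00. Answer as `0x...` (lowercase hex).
[00] 08 80 → 0x8008
  op=0x8008>>12=0x8 ⇒ bl (J)
  imm@[11:0]=0x8 ⇒ #8
  target = base 0x9fbe + off 0x00 + 2 + imm 8 = 0x9fc8

0x9fc8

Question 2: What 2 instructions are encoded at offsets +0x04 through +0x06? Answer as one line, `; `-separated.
sbi r4, #229; lsli r6, #145

+0x04: e5 44 ⇒ word 0x44e5 (little)
  opcode bits[15:12]=0x4: sbi/RI
  rd: (w>>8)&0xf=0x4 → r4
  imm: (w>>0)&0xff=0xe5 → #229
+0x06: 91 36 ⇒ word 0x3691 (little)
  opcode bits[15:12]=0x3: lsli/RI
  rd: (w>>8)&0xf=0x6 → r6
  imm: (w>>0)&0xff=0x91 → #145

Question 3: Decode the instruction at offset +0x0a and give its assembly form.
[0a] 00 53 → 0x5300
  opcode bits[15:12]=0x5: pop/R
  [11:8] rd=3 = r3

pop r3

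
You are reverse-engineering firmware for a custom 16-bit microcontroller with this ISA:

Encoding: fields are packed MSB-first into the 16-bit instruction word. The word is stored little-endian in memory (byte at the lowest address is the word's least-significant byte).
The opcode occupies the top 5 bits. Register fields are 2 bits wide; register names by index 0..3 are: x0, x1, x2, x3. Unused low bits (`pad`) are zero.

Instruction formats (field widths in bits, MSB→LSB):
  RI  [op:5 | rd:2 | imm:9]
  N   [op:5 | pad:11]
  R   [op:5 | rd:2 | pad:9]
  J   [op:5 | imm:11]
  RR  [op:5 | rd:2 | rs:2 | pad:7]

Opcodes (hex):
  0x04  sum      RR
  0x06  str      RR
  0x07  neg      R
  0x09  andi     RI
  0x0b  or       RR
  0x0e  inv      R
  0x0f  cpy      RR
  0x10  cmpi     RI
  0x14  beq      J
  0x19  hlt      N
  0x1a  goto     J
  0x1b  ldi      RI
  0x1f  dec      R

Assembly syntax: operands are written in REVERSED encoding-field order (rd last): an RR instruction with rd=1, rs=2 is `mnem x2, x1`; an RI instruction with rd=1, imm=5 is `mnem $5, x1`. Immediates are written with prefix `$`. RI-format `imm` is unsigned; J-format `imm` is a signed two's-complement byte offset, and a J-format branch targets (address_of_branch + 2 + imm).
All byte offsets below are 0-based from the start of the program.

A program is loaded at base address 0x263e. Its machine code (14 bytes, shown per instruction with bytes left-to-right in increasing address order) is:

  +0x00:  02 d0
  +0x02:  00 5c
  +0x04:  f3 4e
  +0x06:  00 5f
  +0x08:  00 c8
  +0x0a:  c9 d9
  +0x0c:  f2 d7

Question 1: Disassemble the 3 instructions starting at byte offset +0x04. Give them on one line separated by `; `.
[04] f3 4e → 0x4ef3
  top 5b → 0x9 → andi [RI]
  rd: (w>>9)&0x3=0x3 → x3
  imm: (w>>0)&0x1ff=0xf3 → $243
[06] 00 5f → 0x5f00
  top 5b → 0xb → or [RR]
  rd: (w>>9)&0x3=0x3 → x3
  rs: (w>>7)&0x3=0x2 → x2
[08] 00 c8 → 0xc800
  top 5b → 0x19 → hlt [N]

andi $243, x3; or x2, x3; hlt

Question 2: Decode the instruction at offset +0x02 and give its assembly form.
@+02  little-endian(00 5c) = 0x5c00
  top 5b → 0xb → or [RR]
  [10:9] rd=2 = x2
  [8:7] rs=0 = x0

or x0, x2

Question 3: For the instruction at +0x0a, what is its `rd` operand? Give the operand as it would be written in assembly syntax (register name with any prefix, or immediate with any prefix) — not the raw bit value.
x0

off 0x0a: read c9 d9 as little → 0xd9c9
  top 5b → 0x1b → ldi [RI]
  rd@[10:9]=0x0 ⇒ x0
  imm@[8:0]=0x1c9 ⇒ $457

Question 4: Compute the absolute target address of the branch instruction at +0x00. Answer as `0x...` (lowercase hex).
@+00  little-endian(02 d0) = 0xd002
  op=0xd002>>11=0x1a ⇒ goto (J)
  imm: (w>>0)&0x7ff=0x2 → $2
  target = base 0x263e + off 0x00 + 2 + imm 2 = 0x2642

0x2642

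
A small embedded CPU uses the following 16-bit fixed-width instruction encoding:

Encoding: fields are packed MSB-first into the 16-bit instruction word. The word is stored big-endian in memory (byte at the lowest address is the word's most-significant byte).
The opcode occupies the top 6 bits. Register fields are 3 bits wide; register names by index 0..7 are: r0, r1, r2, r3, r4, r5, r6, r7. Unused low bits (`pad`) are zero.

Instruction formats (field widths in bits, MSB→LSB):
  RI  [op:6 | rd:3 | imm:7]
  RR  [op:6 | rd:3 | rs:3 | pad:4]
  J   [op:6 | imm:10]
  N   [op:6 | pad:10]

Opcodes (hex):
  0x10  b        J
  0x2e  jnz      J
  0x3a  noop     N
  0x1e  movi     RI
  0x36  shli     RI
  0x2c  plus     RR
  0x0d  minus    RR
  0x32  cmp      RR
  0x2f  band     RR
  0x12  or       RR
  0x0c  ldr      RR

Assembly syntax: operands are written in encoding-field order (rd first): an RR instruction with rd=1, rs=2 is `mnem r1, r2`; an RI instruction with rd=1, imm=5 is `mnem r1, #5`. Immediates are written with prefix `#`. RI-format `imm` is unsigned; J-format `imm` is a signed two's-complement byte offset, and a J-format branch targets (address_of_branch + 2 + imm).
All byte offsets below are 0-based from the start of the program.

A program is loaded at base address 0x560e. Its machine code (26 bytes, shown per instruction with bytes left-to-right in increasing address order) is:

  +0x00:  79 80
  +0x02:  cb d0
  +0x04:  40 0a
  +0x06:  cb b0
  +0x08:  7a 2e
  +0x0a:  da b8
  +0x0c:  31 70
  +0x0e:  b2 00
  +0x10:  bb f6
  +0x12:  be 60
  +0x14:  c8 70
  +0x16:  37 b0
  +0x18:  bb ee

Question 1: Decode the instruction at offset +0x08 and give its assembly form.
movi r4, #46

@+08  big-endian(7a 2e) = 0x7a2e
  op=0x7a2e>>10=0x1e ⇒ movi (RI)
  rd: (w>>7)&0x7=0x4 → r4
  imm: (w>>0)&0x7f=0x2e → #46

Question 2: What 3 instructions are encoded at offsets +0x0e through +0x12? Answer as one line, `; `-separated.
plus r4, r0; jnz #-10; band r4, r6

+0x0e: b2 00 ⇒ word 0xb200 (big)
  op=0xb200>>10=0x2c ⇒ plus (RR)
  [9:7] rd=4 = r4
  [6:4] rs=0 = r0
+0x10: bb f6 ⇒ word 0xbbf6 (big)
  op=0xbbf6>>10=0x2e ⇒ jnz (J)
  [9:0] imm=1014 (s10→-10) = #-10
+0x12: be 60 ⇒ word 0xbe60 (big)
  op=0xbe60>>10=0x2f ⇒ band (RR)
  [9:7] rd=4 = r4
  [6:4] rs=6 = r6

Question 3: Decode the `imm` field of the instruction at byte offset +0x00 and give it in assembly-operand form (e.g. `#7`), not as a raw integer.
off 0x00: read 79 80 as big → 0x7980
  opcode bits[15:10]=0x1e: movi/RI
  rd: (w>>7)&0x7=0x3 → r3
  imm: (w>>0)&0x7f=0x0 → #0

#0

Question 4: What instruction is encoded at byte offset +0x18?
+0x18: bb ee ⇒ word 0xbbee (big)
  top 6b → 0x2e → jnz [J]
  imm: (w>>0)&0x3ff=0x3ee (s10→-18) → #-18

jnz #-18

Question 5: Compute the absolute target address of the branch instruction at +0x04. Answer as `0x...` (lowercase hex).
0x561e

[04] 40 0a → 0x400a
  top 6b → 0x10 → b [J]
  [9:0] imm=10 = #10
  target = base 0x560e + off 0x04 + 2 + imm 10 = 0x561e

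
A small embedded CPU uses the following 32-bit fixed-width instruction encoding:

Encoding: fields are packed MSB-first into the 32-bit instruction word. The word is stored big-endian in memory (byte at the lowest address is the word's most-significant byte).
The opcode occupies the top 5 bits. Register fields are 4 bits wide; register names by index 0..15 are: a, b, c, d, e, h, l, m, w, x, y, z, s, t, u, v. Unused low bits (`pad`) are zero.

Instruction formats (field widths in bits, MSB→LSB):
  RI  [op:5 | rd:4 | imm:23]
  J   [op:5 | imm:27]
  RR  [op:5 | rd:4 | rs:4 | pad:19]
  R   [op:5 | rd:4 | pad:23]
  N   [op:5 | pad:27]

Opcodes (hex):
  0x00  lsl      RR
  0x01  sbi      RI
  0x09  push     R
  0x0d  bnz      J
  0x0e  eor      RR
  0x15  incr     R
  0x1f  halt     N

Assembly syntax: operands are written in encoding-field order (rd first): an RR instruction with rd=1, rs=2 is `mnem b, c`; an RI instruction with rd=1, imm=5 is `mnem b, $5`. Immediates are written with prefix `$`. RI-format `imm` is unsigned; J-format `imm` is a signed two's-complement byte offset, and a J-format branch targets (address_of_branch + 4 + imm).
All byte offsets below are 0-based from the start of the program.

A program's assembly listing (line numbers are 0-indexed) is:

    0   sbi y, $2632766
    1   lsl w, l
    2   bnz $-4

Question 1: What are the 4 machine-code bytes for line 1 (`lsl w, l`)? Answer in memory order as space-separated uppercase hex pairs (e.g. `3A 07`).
04 30 00 00

1. lsl fields op=0x0:5|rd=8:4|rs=6:4|pad=0:19 → word 04300000h → 04 30 00 00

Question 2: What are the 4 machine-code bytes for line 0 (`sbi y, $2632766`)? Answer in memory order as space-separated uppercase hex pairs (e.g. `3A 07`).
0D 28 2C 3E

L0: sbi op=0x1:5|rd=10:4|imm=2632766:23 ⇒ 0x0d282c3e ⇒ big 0d 28 2c 3e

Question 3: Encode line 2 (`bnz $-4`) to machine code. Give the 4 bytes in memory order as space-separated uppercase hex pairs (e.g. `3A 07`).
L2: bnz op=0xd:5|imm=-4:27 ⇒ 0x6ffffffc ⇒ big 6f ff ff fc

6F FF FF FC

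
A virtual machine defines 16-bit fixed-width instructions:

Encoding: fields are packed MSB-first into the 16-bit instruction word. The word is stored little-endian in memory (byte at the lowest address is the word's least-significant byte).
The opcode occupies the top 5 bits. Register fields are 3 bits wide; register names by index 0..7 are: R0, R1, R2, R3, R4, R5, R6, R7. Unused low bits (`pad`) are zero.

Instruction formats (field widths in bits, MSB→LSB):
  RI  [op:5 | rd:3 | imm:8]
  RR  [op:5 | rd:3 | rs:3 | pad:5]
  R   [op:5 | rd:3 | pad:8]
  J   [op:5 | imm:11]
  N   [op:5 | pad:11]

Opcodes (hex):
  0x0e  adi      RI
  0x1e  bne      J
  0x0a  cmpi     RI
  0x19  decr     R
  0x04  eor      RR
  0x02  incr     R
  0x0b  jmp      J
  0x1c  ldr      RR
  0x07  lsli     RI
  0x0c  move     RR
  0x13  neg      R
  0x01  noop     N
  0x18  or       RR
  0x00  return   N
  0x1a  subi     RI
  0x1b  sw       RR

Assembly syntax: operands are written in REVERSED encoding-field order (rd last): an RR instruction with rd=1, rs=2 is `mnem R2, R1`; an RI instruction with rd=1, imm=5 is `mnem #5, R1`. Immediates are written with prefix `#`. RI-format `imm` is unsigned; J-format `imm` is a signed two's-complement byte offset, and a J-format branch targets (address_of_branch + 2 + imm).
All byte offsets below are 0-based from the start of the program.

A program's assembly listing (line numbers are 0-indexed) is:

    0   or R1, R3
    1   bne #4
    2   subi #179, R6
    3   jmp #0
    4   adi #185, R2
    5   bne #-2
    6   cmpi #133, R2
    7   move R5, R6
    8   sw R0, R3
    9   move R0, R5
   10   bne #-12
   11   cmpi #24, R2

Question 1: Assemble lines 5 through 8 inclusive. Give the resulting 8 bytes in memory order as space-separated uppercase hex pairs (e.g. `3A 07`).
FE F7 85 52 A0 66 00 DB

L5: bne op=0x1e:5|imm=-2:11 ⇒ 0xf7fe ⇒ little fe f7
L6: cmpi op=0xa:5|rd=2:3|imm=133:8 ⇒ 0x5285 ⇒ little 85 52
L7: move op=0xc:5|rd=6:3|rs=5:3|pad=0:5 ⇒ 0x66a0 ⇒ little a0 66
L8: sw op=0x1b:5|rd=3:3|rs=0:3|pad=0:5 ⇒ 0xdb00 ⇒ little 00 db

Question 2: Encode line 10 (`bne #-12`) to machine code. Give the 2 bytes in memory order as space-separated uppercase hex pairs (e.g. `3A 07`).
L10: bne op=0x1e:5|imm=-12:11 ⇒ 0xf7f4 ⇒ little f4 f7

F4 F7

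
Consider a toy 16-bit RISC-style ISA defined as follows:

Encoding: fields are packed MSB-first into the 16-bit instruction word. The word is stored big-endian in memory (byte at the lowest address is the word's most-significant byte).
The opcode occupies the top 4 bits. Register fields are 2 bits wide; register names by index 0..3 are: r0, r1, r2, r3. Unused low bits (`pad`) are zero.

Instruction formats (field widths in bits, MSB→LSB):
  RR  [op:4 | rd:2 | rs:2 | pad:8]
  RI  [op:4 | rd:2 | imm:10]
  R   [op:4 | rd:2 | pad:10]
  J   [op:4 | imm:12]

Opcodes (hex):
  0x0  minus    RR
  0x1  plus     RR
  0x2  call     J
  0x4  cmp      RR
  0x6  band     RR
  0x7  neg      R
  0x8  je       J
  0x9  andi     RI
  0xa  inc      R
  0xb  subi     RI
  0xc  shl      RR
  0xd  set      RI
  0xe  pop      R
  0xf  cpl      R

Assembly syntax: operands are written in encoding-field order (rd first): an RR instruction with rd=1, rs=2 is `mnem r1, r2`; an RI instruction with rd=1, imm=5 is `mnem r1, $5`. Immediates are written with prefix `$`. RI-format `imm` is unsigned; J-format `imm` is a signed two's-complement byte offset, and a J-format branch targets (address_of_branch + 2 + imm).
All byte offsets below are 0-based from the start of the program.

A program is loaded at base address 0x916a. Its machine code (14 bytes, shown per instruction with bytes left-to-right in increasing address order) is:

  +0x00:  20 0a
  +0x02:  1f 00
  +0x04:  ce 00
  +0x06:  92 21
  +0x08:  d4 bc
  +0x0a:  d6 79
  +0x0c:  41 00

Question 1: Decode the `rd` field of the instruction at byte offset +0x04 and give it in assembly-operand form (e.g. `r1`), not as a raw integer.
r3

+0x04: ce 00 ⇒ word 0xce00 (big)
  opcode bits[15:12]=0xc: shl/RR
  [11:10] rd=3 = r3
  [9:8] rs=2 = r2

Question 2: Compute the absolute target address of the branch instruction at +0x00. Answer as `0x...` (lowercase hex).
0x9176

+0x00: 20 0a ⇒ word 0x200a (big)
  top 4b → 0x2 → call [J]
  [11:0] imm=10 = $10
  target = base 0x916a + off 0x00 + 2 + imm 10 = 0x9176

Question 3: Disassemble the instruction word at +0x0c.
cmp r0, r1

off 0x0c: read 41 00 as big → 0x4100
  op=0x4100>>12=0x4 ⇒ cmp (RR)
  rd: (w>>10)&0x3=0x0 → r0
  rs: (w>>8)&0x3=0x1 → r1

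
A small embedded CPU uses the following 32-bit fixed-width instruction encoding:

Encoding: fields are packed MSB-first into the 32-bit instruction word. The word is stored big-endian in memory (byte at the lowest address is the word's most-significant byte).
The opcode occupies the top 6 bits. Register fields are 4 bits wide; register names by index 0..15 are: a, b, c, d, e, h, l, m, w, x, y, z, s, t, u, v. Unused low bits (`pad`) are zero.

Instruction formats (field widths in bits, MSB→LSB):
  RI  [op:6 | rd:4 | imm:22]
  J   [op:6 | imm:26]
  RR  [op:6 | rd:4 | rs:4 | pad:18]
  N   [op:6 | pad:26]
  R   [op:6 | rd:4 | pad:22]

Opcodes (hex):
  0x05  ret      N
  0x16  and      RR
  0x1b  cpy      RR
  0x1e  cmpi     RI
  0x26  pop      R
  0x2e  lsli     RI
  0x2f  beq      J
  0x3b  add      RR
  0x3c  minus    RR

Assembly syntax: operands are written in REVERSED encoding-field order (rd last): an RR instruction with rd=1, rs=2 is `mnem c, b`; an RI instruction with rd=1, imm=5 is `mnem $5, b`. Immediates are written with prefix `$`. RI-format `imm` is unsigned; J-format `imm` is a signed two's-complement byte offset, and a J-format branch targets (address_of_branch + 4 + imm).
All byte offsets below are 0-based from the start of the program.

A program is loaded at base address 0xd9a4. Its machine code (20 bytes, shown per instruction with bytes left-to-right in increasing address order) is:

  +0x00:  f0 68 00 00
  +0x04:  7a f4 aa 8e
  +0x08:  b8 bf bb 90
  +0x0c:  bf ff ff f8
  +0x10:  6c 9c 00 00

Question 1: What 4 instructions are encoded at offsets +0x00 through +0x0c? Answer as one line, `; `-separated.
@+00  big-endian(f0 68 00 00) = 0xf0680000
  opcode bits[31:26]=0x3c: minus/RR
  rd@[25:22]=0x1 ⇒ b
  rs@[21:18]=0xa ⇒ y
@+04  big-endian(7a f4 aa 8e) = 0x7af4aa8e
  opcode bits[31:26]=0x1e: cmpi/RI
  rd@[25:22]=0xb ⇒ z
  imm@[21:0]=0x34aa8e ⇒ $3451534
@+08  big-endian(b8 bf bb 90) = 0xb8bfbb90
  opcode bits[31:26]=0x2e: lsli/RI
  rd@[25:22]=0x2 ⇒ c
  imm@[21:0]=0x3fbb90 ⇒ $4176784
@+0c  big-endian(bf ff ff f8) = 0xbffffff8
  opcode bits[31:26]=0x2f: beq/J
  imm@[25:0]=0x3fffff8 (s26→-8) ⇒ $-8

minus y, b; cmpi $3451534, z; lsli $4176784, c; beq $-8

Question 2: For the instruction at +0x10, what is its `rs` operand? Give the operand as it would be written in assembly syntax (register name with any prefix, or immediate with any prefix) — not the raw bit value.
m

[10] 6c 9c 00 00 → 0x6c9c0000
  op=0x6c9c0000>>26=0x1b ⇒ cpy (RR)
  rd@[25:22]=0x2 ⇒ c
  rs@[21:18]=0x7 ⇒ m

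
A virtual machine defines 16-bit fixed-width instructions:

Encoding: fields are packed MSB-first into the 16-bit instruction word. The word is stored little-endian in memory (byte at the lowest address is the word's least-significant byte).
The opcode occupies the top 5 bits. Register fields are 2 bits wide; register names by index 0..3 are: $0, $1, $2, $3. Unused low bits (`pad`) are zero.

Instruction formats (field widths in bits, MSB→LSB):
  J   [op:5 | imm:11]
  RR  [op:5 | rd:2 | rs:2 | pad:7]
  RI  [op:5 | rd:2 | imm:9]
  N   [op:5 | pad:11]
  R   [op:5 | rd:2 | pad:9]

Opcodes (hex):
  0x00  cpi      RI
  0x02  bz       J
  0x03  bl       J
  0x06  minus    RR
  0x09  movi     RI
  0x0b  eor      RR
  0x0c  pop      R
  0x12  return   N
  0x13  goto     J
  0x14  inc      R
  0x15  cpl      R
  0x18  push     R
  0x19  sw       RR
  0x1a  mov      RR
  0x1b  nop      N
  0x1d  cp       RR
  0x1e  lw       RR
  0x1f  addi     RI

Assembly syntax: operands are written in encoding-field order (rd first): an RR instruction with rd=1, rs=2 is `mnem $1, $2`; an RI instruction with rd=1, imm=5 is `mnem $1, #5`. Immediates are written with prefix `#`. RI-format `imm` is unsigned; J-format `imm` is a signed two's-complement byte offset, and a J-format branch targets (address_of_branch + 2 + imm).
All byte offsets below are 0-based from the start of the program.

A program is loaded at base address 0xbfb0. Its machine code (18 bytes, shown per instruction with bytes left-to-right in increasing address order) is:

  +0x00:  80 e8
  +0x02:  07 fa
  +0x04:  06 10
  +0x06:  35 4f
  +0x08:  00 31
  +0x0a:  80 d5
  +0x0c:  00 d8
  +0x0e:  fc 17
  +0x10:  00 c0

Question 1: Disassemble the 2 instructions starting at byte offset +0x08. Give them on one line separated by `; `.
+0x08: 00 31 ⇒ word 0x3100 (little)
  op=0x3100>>11=0x6 ⇒ minus (RR)
  rd: (w>>9)&0x3=0x0 → $0
  rs: (w>>7)&0x3=0x2 → $2
+0x0a: 80 d5 ⇒ word 0xd580 (little)
  op=0xd580>>11=0x1a ⇒ mov (RR)
  rd: (w>>9)&0x3=0x2 → $2
  rs: (w>>7)&0x3=0x3 → $3

minus $0, $2; mov $2, $3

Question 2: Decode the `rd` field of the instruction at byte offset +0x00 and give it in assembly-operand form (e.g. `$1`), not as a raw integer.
[00] 80 e8 → 0xe880
  op=0xe880>>11=0x1d ⇒ cp (RR)
  rd@[10:9]=0x0 ⇒ $0
  rs@[8:7]=0x1 ⇒ $1

$0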